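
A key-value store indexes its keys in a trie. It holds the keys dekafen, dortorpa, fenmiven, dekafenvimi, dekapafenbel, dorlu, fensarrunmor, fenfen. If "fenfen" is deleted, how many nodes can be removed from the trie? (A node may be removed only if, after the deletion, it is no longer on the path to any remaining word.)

After clearing the end-marker at "fenfen", prune upward until reaching a node still needed by another word.
The suffix "fen" (3 nodes) is used only by "fenfen"; the node for "fen" still has the child "m", so pruning stops there.
Nodes removed: 3

3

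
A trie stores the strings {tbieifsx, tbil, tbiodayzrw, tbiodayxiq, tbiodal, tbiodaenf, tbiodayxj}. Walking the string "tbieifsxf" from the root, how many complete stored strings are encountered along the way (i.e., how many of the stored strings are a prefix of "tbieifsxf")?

Check each prefix of "tbieifsxf" against the stored set — each match is an end-marker on the path.
Prefixes of the query that are stored words: "tbieifsx"
Count: 1

1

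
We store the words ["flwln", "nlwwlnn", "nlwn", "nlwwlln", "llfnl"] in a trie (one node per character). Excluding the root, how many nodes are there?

Insert word by word; a character creates a node only if that edge doesn't already exist:
  "flwln" → 5 new (f, l, w, l, n)
  "nlwwlnn" → 7 new (n, l, w, w, l, n, n)
  "nlwn" → prefix "nlw" already present; 1 new (n)
  "nlwwlln" → prefix "nlwwl" already present; 2 new (l, n)
  "llfnl" → 5 new (l, l, f, n, l)
Total nodes = 5 + 7 + 1 + 2 + 5 = 20

20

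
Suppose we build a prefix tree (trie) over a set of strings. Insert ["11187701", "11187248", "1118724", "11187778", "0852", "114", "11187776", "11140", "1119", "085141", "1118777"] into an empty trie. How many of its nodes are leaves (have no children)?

A leaf is a node with no children — equivalently, the end of a word that is not a proper prefix of any other stored word.
Those words: "085141", "0852", "11140", "11187248", "11187701", "11187776", "11187778", "1119", "114"
Leaf count: 9

9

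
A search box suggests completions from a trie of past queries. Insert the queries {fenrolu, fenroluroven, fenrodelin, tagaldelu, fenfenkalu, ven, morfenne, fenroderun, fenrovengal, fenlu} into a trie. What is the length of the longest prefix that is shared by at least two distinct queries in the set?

7

The deepest shared node is where two words last agree before diverging.
e.g. "fenrodelin" and "fenroderun" share the prefix "fenrode" of length 7; no pair shares a longer one.
Longest shared-prefix length: 7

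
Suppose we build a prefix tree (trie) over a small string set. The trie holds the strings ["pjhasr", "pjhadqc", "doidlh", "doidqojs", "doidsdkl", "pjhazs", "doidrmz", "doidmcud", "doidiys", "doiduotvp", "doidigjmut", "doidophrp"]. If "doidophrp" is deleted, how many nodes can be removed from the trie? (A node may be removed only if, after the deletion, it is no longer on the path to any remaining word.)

5

A node on "doidophrp"'s path can go only if nothing else ends at it or branches off below it.
The suffix "ophrp" (5 nodes) is used only by "doidophrp"; the node for "doid" still has the child "l", so pruning stops there.
Nodes removed: 5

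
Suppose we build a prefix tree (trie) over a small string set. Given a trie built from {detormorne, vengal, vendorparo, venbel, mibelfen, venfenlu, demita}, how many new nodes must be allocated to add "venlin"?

"ven" is already a path in the trie; the remaining "lin" must be added.
New nodes needed: |"venlin"| − 3 = 6 − 3 = 3.

3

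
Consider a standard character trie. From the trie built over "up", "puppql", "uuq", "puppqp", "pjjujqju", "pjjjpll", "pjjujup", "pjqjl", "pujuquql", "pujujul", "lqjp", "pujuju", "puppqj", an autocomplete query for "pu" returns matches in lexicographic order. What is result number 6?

puppqp

Filter for "pu…" and sort: "pujuju", "pujujul", "pujuquql", "puppqj", "puppql", "puppqp"
The 6th is puppqp.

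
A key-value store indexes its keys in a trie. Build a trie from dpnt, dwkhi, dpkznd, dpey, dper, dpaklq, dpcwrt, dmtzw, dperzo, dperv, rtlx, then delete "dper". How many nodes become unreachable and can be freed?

0

A node on "dper"'s path can go only if nothing else ends at it or branches off below it.
Every node on "dper" is still needed (e.g. by "dperzo"), so nothing is freed.
Nodes removed: 0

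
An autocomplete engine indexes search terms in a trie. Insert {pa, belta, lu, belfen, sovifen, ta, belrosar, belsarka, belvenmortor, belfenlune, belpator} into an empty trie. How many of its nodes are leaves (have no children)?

10

A leaf is a node with no children — equivalently, the end of a word that is not a proper prefix of any other stored word.
Those words: "belfenlune", "belpator", "belrosar", "belsarka", "belta", "belvenmortor", "lu", "pa", "sovifen", "ta"
Leaf count: 10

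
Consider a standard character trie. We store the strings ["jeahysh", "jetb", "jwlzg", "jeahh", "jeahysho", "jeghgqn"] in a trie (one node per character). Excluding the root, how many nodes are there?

Count nodes per top-level branch (shared prefixes stored once):
  'j'-branch (jeahh, jeahysh, jeahysho, jeghgqn, jetb, jwlzg): 20 nodes
Sum: 20

20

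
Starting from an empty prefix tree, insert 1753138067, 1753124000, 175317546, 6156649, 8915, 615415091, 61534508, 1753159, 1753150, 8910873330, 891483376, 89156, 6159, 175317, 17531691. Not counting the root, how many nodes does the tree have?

62

For each word, the new-node count is its length minus the longest prefix already in the trie:
  "1753138067" → 10 new (1, 7, 5, 3, 1, 3, 8, 0, 6, 7)
  "1753124000" → prefix "17531" already present; 5 new (2, 4, 0, 0, 0)
  "175317546" → prefix "17531" already present; 4 new (7, 5, 4, 6)
  "6156649" → 7 new (6, 1, 5, 6, 6, 4, 9)
  "8915" → 4 new (8, 9, 1, 5)
  "615415091" → prefix "615" already present; 6 new (4, 1, 5, 0, 9, 1)
  "61534508" → prefix "615" already present; 5 new (3, 4, 5, 0, 8)
  "1753159" → prefix "17531" already present; 2 new (5, 9)
  "1753150" → prefix "175315" already present; 1 new (0)
  "8910873330" → prefix "891" already present; 7 new (0, 8, 7, 3, 3, 3, 0)
  "891483376" → prefix "891" already present; 6 new (4, 8, 3, 3, 7, 6)
  "89156" → prefix "8915" already present; 1 new (6)
  "6159" → prefix "615" already present; 1 new (9)
  "175317" → prefix "175317" already present; 0 new (none)
  "17531691" → prefix "17531" already present; 3 new (6, 9, 1)
Total nodes = 10 + 5 + 4 + 7 + 4 + 6 + 5 + 2 + 1 + 7 + 6 + 1 + 1 + 0 + 3 = 62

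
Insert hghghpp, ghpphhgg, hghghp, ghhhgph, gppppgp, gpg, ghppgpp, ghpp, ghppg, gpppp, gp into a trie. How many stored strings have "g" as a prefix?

9

Filter for entries beginning with "g":
Words under "g": ghhhgph, ghpp, ghppg, ghppgpp, ghpphhgg, gp, gpg, gpppp, gppppgp
Count: 9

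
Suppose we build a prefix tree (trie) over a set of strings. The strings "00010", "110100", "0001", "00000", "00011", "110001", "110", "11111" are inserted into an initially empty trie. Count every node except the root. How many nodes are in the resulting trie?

Trie structure (* marks end of a word):
(root)
├─ 0
│  └─ 0
│     └─ 0
│        ├─ 0
│        │  └─ 0 *
│        └─ 1 *
│           ├─ 0 *
│           └─ 1 *
└─ 1
   └─ 1
      ├─ 0 *
      │  ├─ 0
      │  │  └─ 0
      │  │     └─ 1 *
      │  └─ 1
      │     └─ 0
      │        └─ 0 *
      └─ 1
         └─ 1
            └─ 1 *
Counting every labelled node above: 20.

20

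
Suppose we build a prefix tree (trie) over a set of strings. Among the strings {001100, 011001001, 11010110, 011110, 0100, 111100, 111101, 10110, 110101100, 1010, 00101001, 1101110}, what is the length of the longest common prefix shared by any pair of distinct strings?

8

Look for the deepest trie node that still has at least two words in its subtree.
"11010110" and "110101100" agree on "11010110" (8 characters) before diverging; nothing deeper is shared.
Longest shared-prefix length: 8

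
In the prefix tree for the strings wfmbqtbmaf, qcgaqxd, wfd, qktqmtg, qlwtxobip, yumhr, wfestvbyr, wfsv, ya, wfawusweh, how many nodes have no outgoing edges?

A leaf is a node with no children — equivalently, the end of a word that is not a proper prefix of any other stored word.
Those words: "qcgaqxd", "qktqmtg", "qlwtxobip", "wfawusweh", "wfd", "wfestvbyr", "wfmbqtbmaf", "wfsv", "ya", "yumhr"
Leaf count: 10

10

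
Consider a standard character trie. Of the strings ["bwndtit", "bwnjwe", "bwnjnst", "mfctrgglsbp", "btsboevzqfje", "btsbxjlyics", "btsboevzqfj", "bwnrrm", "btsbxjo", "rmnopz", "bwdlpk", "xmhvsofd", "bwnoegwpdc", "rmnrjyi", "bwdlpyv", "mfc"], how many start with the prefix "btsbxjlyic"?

Traverse to the node for "btsbxjlyic", then collect every word in that subtree.
Words under "btsbxjlyic": btsbxjlyics
Count: 1

1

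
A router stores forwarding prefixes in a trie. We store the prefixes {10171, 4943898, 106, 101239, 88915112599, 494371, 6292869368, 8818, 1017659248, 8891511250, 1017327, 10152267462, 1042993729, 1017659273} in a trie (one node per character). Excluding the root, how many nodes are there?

For each word, the new-node count is its length minus the longest prefix already in the trie:
  "10171" → 5 new (1, 0, 1, 7, 1)
  "4943898" → 7 new (4, 9, 4, 3, 8, 9, 8)
  "106" → prefix "10" already present; 1 new (6)
  "101239" → prefix "101" already present; 3 new (2, 3, 9)
  "88915112599" → 11 new (8, 8, 9, 1, 5, 1, 1, 2, 5, 9, 9)
  "494371" → prefix "4943" already present; 2 new (7, 1)
  "6292869368" → 10 new (6, 2, 9, 2, 8, 6, 9, 3, 6, 8)
  "8818" → prefix "88" already present; 2 new (1, 8)
  "1017659248" → prefix "1017" already present; 6 new (6, 5, 9, 2, 4, 8)
  "8891511250" → prefix "889151125" already present; 1 new (0)
  "1017327" → prefix "1017" already present; 3 new (3, 2, 7)
  "10152267462" → prefix "101" already present; 8 new (5, 2, 2, 6, 7, 4, 6, 2)
  "1042993729" → prefix "10" already present; 8 new (4, 2, 9, 9, 3, 7, 2, 9)
  "1017659273" → prefix "10176592" already present; 2 new (7, 3)
Total nodes = 5 + 7 + 1 + 3 + 11 + 2 + 10 + 2 + 6 + 1 + 3 + 8 + 8 + 2 = 69

69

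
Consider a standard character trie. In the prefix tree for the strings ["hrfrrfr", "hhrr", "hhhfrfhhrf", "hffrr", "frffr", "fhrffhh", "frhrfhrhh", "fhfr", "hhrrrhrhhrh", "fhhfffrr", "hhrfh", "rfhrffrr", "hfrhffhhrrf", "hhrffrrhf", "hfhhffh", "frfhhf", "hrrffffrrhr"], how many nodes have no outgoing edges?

16

Leaves are exactly the stored words that no other stored word extends.
Those words: "fhfr", "fhhfffrr", "fhrffhh", "frffr", "frfhhf", "frhrfhrhh", "hffrr", "hfhhffh", "hfrhffhhrrf", "hhhfrfhhrf", "hhrffrrhf", "hhrfh", "hhrrrhrhhrh", "hrfrrfr", "hrrffffrrhr", "rfhrffrr"
Leaf count: 16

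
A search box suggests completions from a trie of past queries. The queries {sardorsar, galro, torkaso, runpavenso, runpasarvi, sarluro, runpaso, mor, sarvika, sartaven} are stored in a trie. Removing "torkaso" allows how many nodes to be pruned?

7

After clearing the end-marker at "torkaso", prune upward until reaching a node still needed by another word.
No other word shares any prefix with "torkaso", so all 7 of its nodes go.
Nodes removed: 7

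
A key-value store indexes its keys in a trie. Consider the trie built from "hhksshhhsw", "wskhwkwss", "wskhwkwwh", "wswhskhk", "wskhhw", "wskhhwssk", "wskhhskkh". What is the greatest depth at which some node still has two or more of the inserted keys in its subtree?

7

The deepest shared node is where two words last agree before diverging.
e.g. "wskhwkwss" and "wskhwkwwh" share the prefix "wskhwkw" of length 7; no pair shares a longer one.
Longest shared-prefix length: 7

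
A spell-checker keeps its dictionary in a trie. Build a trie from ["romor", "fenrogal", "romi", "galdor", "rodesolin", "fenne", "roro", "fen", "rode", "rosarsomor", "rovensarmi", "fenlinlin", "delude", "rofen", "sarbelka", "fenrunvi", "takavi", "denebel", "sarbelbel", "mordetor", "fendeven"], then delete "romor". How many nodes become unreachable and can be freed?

2

Walk "romor" from the leaf back toward the root, removing each node that no remaining word uses.
The suffix "or" (2 nodes) is used only by "romor"; the node for "rom" still has the child "i", so pruning stops there.
Nodes removed: 2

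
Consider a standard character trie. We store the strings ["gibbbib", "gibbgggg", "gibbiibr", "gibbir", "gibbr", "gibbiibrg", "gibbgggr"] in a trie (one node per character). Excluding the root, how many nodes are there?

19

Insert word by word; a character creates a node only if that edge doesn't already exist:
  "gibbbib" → 7 new (g, i, b, b, b, i, b)
  "gibbgggg" → prefix "gibb" already present; 4 new (g, g, g, g)
  "gibbiibr" → prefix "gibb" already present; 4 new (i, i, b, r)
  "gibbir" → prefix "gibbi" already present; 1 new (r)
  "gibbr" → prefix "gibb" already present; 1 new (r)
  "gibbiibrg" → prefix "gibbiibr" already present; 1 new (g)
  "gibbgggr" → prefix "gibbggg" already present; 1 new (r)
Total nodes = 7 + 4 + 4 + 1 + 1 + 1 + 1 = 19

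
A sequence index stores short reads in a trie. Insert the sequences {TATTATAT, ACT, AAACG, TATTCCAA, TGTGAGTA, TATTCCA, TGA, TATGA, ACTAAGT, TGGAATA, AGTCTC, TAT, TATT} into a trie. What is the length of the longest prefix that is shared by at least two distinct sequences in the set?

The deepest shared node is where two words last agree before diverging.
"TATTCCA" and "TATTCCAA" agree on "TATTCCA" (7 characters) before diverging; nothing deeper is shared.
Longest shared-prefix length: 7

7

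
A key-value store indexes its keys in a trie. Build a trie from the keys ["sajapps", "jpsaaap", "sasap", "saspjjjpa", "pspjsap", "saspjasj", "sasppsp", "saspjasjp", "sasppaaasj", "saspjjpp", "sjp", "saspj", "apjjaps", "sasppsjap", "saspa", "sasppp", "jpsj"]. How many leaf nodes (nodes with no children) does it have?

Leaves are exactly the stored words that no other stored word extends.
Those words: "apjjaps", "jpsaaap", "jpsj", "pspjsap", "sajapps", "sasap", "saspa", "saspjasjp", "saspjjjpa", "saspjjpp", "sasppaaasj", "sasppp", "sasppsjap", "sasppsp", "sjp"
Leaf count: 15

15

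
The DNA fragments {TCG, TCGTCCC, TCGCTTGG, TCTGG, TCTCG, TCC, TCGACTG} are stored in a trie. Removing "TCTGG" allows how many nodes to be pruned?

2

Walk "TCTGG" from the leaf back toward the root, removing each node that no remaining word uses.
The suffix "GG" (2 nodes) is used only by "TCTGG"; the node for "TCT" still has the child "C", so pruning stops there.
Nodes removed: 2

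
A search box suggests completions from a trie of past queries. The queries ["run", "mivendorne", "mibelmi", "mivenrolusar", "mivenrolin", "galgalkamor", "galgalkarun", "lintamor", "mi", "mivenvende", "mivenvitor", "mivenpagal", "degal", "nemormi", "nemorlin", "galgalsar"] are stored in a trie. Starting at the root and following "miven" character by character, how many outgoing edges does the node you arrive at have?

The children of the "miven" node are the distinct next characters among strings starting with "miven".
Characters that immediately follow "miven" among the stored strings: {d, p, r, v}.
That node has 4 child edges.

4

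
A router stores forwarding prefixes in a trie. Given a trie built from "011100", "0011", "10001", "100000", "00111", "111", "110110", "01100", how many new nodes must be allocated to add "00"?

Every character of "00" already lies on an existing path (it is a prefix of some stored word).
No new nodes are needed: 0.

0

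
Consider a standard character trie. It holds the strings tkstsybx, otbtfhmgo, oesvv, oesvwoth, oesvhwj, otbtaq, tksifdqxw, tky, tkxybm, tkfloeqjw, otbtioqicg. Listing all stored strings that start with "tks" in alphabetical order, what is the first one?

tksifdqxw

DFS of the "tks" subtree visits, in order: "tksifdqxw", "tkstsybx"
Position 1: tksifdqxw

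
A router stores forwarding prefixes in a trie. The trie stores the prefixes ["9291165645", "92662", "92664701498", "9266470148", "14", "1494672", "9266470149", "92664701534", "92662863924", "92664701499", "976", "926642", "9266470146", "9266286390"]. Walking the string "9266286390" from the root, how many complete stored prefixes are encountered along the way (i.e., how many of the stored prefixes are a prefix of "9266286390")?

Walk "9266286390" from the root; an end-of-word marker is hit whenever a stored word is a prefix of "9266286390".
Prefixes of the query that are stored words: "92662", "9266286390"
Count: 2

2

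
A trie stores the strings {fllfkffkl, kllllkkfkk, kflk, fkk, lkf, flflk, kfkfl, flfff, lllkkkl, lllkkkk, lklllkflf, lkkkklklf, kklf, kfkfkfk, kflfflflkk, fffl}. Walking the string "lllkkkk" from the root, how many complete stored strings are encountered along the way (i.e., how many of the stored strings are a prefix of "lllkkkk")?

1

Check each prefix of "lllkkkk" against the stored set — each match is an end-marker on the path.
Prefixes of the query that are stored words: "lllkkkk"
Count: 1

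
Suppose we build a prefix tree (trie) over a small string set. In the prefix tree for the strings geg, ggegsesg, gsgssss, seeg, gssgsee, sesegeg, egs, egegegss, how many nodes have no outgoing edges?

8

A leaf is a node with no children — equivalently, the end of a word that is not a proper prefix of any other stored word.
Those words: "egegegss", "egs", "geg", "ggegsesg", "gsgssss", "gssgsee", "seeg", "sesegeg"
Leaf count: 8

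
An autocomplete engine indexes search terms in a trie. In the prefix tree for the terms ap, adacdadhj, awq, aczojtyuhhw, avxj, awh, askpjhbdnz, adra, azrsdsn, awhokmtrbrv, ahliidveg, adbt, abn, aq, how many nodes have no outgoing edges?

Leaves are exactly the stored words that no other stored word extends.
Those words: "abn", "aczojtyuhhw", "adacdadhj", "adbt", "adra", "ahliidveg", "ap", "aq", "askpjhbdnz", "avxj", "awhokmtrbrv", "awq", "azrsdsn"
Leaf count: 13

13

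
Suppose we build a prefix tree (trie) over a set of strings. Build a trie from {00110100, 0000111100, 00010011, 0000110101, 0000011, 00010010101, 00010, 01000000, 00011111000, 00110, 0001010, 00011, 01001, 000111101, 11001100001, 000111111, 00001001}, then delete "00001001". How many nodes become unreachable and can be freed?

3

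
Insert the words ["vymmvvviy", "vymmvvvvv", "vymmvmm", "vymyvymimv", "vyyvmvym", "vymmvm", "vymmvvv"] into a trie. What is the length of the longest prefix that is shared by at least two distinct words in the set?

7

The deepest shared node is where two words last agree before diverging.
"vymmvvv" and "vymmvvviy" agree on "vymmvvv" (7 characters) before diverging; nothing deeper is shared.
Longest shared-prefix length: 7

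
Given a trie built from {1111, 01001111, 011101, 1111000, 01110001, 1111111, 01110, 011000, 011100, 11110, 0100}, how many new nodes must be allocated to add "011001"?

1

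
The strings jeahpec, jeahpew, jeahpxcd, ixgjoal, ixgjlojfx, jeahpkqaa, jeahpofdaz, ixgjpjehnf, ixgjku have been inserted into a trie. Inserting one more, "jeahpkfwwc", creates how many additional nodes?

"jeahpk" is already a path in the trie; the remaining "fwwc" must be added.
Each of the 4 remaining characters creates one node.

4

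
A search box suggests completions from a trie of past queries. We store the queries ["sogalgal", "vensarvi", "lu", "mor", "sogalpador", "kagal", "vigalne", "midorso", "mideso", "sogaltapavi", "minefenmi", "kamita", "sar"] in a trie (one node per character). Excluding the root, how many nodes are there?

Trace insertions, counting only characters that open a new branch:
  "sogalgal" → 8 new (s, o, g, a, l, g, a, l)
  "vensarvi" → 8 new (v, e, n, s, a, r, v, i)
  "lu" → 2 new (l, u)
  "mor" → 3 new (m, o, r)
  "sogalpador" → prefix "sogal" already present; 5 new (p, a, d, o, r)
  "kagal" → 5 new (k, a, g, a, l)
  "vigalne" → prefix "v" already present; 6 new (i, g, a, l, n, e)
  "midorso" → prefix "m" already present; 6 new (i, d, o, r, s, o)
  "mideso" → prefix "mid" already present; 3 new (e, s, o)
  "sogaltapavi" → prefix "sogal" already present; 6 new (t, a, p, a, v, i)
  "minefenmi" → prefix "mi" already present; 7 new (n, e, f, e, n, m, i)
  "kamita" → prefix "ka" already present; 4 new (m, i, t, a)
  "sar" → prefix "s" already present; 2 new (a, r)
Total nodes = 8 + 8 + 2 + 3 + 5 + 5 + 6 + 6 + 3 + 6 + 7 + 4 + 2 = 65

65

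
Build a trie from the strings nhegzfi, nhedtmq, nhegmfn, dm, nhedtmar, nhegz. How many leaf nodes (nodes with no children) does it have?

5

A leaf is a node with no children — equivalently, the end of a word that is not a proper prefix of any other stored word.
Those words: "dm", "nhedtmar", "nhedtmq", "nhegmfn", "nhegzfi"
Leaf count: 5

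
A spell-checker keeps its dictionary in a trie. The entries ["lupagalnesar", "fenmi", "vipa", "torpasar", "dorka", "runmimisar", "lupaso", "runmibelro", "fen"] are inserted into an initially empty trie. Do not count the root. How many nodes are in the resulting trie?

For each word, the new-node count is its length minus the longest prefix already in the trie:
  "lupagalnesar" → 12 new (l, u, p, a, g, a, l, n, e, s, a, r)
  "fenmi" → 5 new (f, e, n, m, i)
  "vipa" → 4 new (v, i, p, a)
  "torpasar" → 8 new (t, o, r, p, a, s, a, r)
  "dorka" → 5 new (d, o, r, k, a)
  "runmimisar" → 10 new (r, u, n, m, i, m, i, s, a, r)
  "lupaso" → prefix "lupa" already present; 2 new (s, o)
  "runmibelro" → prefix "runmi" already present; 5 new (b, e, l, r, o)
  "fen" → prefix "fen" already present; 0 new (none)
Total nodes = 12 + 5 + 4 + 8 + 5 + 10 + 2 + 5 + 0 = 51

51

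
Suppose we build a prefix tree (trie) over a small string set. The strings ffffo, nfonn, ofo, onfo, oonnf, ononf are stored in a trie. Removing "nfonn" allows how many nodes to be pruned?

5

After clearing the end-marker at "nfonn", prune upward until reaching a node still needed by another word.
No other word shares any prefix with "nfonn", so all 5 of its nodes go.
Nodes removed: 5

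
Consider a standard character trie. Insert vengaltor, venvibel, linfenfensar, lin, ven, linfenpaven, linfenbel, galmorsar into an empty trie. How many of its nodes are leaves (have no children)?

6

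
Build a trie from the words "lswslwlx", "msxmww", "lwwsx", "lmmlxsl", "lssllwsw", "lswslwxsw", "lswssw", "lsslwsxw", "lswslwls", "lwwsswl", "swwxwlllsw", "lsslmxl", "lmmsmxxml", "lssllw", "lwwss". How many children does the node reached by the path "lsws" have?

2

Walk "lsws" from the root, arriving at one node.
Distinct next characters after "lsws": l, s.
That node has 2 child edges.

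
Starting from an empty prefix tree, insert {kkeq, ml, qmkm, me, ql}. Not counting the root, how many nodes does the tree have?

12

Trace insertions, counting only characters that open a new branch:
  "kkeq" → 4 new (k, k, e, q)
  "ml" → 2 new (m, l)
  "qmkm" → 4 new (q, m, k, m)
  "me" → prefix "m" already present; 1 new (e)
  "ql" → prefix "q" already present; 1 new (l)
Total nodes = 4 + 2 + 4 + 1 + 1 = 12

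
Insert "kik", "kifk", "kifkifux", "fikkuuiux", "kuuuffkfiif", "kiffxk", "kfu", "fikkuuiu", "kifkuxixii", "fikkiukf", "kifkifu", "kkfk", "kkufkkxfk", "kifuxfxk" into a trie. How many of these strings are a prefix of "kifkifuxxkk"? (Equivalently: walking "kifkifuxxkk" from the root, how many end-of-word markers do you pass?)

Traverse "kifkifuxxkk" character by character; count nodes along the way that are marked as word ends.
Prefixes of the query that are stored words: "kifk", "kifkifu", "kifkifux"
Count: 3

3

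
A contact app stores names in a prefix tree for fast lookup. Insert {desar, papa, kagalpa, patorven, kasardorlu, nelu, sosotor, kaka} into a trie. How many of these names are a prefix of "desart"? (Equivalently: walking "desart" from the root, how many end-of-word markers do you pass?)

1

Check each prefix of "desart" against the stored set — each match is an end-marker on the path.
Prefixes of the query that are stored words: "desar"
Count: 1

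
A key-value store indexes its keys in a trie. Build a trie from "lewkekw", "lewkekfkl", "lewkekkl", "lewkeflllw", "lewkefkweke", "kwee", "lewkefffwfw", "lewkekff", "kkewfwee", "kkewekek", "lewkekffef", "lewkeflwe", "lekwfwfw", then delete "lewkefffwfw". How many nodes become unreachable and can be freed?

5

Walk "lewkefffwfw" from the leaf back toward the root, removing each node that no remaining word uses.
The suffix "ffwfw" (5 nodes) is used only by "lewkefffwfw"; the node for "lewkef" still has the child "l", so pruning stops there.
Nodes removed: 5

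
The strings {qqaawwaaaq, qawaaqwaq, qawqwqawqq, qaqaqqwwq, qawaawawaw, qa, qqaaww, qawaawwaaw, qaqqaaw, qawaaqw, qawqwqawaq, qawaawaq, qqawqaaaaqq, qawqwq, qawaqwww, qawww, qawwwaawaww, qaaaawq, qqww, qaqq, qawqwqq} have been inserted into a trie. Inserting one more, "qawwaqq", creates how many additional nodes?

3

"qaww" is already a path in the trie; the remaining "aqq" must be added.
So 7 − 4 = 3 new nodes.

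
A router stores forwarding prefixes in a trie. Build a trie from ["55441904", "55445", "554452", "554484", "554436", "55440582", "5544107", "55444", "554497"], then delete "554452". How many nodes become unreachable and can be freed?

After clearing the end-marker at "554452", prune upward until reaching a node still needed by another word.
The suffix "2" (1 node) is used only by "554452"; "55445" is itself a stored word, so pruning stops there.
Nodes removed: 1

1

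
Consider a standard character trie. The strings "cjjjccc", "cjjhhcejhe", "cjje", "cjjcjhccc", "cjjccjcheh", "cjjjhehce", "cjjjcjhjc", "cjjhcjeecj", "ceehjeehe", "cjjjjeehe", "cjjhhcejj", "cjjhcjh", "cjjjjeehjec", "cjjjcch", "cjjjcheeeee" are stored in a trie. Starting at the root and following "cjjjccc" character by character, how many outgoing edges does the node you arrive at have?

The children of the "cjjjccc" node are the distinct next characters among strings starting with "cjjjccc".
No stored string extends past "cjjjccc".
That node has 0 child edges.

0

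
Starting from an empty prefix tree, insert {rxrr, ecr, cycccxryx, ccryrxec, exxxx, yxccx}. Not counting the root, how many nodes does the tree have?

32

Trace insertions, counting only characters that open a new branch:
  "rxrr" → 4 new (r, x, r, r)
  "ecr" → 3 new (e, c, r)
  "cycccxryx" → 9 new (c, y, c, c, c, x, r, y, x)
  "ccryrxec" → prefix "c" already present; 7 new (c, r, y, r, x, e, c)
  "exxxx" → prefix "e" already present; 4 new (x, x, x, x)
  "yxccx" → 5 new (y, x, c, c, x)
Total nodes = 4 + 3 + 9 + 7 + 4 + 5 = 32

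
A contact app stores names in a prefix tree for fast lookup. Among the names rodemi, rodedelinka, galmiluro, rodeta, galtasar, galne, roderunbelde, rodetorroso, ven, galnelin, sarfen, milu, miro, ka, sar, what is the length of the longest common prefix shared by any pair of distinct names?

The deepest shared node is where two words last agree before diverging.
"galne" and "galnelin" agree on "galne" (5 characters) before diverging; nothing deeper is shared.
Longest shared-prefix length: 5

5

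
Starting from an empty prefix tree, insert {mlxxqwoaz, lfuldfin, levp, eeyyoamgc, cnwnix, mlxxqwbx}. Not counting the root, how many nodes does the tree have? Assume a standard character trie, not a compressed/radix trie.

Count nodes per top-level branch (shared prefixes stored once):
  'c'-branch (cnwnix): 6 nodes
  'e'-branch (eeyyoamgc): 9 nodes
  'l'-branch (levp, lfuldfin): 11 nodes
  'm'-branch (mlxxqwbx, mlxxqwoaz): 11 nodes
Sum: 37

37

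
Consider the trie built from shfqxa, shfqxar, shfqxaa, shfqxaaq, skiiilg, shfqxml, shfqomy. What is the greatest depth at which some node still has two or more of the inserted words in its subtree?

The deepest shared node is where two words last agree before diverging.
"shfqxaa" and "shfqxaaq" agree on "shfqxaa" (7 characters) before diverging; nothing deeper is shared.
Longest shared-prefix length: 7

7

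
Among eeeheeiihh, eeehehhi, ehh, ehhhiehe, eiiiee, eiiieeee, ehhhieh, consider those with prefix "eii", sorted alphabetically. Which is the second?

eiiieeee

Filter for "eii…" and sort: "eiiiee", "eiiieeee"
The 2nd is eiiieeee.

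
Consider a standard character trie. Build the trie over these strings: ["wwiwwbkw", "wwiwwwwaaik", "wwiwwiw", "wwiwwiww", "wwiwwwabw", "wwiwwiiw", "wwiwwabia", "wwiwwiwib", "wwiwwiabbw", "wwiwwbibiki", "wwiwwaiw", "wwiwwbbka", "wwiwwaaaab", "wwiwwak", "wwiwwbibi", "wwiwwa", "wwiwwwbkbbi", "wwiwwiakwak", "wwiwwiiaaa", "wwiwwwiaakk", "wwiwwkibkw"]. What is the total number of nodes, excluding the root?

Count nodes per top-level branch (shared prefixes stored once):
  'w'-branch (wwiwwa, wwiwwaaaab, wwiwwabia, wwiwwaiw, wwiwwak, wwiwwbbka, wwiwwbibi, wwiwwbibiki, wwiwwbkw, wwiwwiabbw, wwiwwiakwak, wwiwwiiaaa, wwiwwiiw, wwiwwiw, wwiwwiwib, wwiwwiww, wwiwwkibkw, wwiwwwabw, wwiwwwbkbbi, wwiwwwiaakk, wwiwwwwaaik): 69 nodes
Sum: 69

69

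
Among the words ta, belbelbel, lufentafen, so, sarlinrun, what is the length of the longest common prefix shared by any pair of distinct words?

1

The deepest shared node is where two words last agree before diverging.
e.g. "sarlinrun" and "so" share the prefix "s" of length 1; no pair shares a longer one.
Longest shared-prefix length: 1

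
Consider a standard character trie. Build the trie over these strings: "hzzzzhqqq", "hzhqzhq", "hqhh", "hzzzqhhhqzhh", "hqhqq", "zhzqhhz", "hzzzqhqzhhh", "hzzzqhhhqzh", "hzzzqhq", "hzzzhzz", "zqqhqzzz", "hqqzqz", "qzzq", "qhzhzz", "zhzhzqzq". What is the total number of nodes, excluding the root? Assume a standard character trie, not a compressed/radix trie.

67

Insert word by word; a character creates a node only if that edge doesn't already exist:
  "hzzzzhqqq" → 9 new (h, z, z, z, z, h, q, q, q)
  "hzhqzhq" → prefix "hz" already present; 5 new (h, q, z, h, q)
  "hqhh" → prefix "h" already present; 3 new (q, h, h)
  "hzzzqhhhqzhh" → prefix "hzzz" already present; 8 new (q, h, h, h, q, z, h, h)
  "hqhqq" → prefix "hqh" already present; 2 new (q, q)
  "zhzqhhz" → 7 new (z, h, z, q, h, h, z)
  "hzzzqhqzhhh" → prefix "hzzzqh" already present; 5 new (q, z, h, h, h)
  "hzzzqhhhqzh" → prefix "hzzzqhhhqzh" already present; 0 new (none)
  "hzzzqhq" → prefix "hzzzqhq" already present; 0 new (none)
  "hzzzhzz" → prefix "hzzz" already present; 3 new (h, z, z)
  "zqqhqzzz" → prefix "z" already present; 7 new (q, q, h, q, z, z, z)
  "hqqzqz" → prefix "hq" already present; 4 new (q, z, q, z)
  "qzzq" → 4 new (q, z, z, q)
  "qhzhzz" → prefix "q" already present; 5 new (h, z, h, z, z)
  "zhzhzqzq" → prefix "zhz" already present; 5 new (h, z, q, z, q)
Total nodes = 9 + 5 + 3 + 8 + 2 + 7 + 5 + 0 + 0 + 3 + 7 + 4 + 4 + 5 + 5 = 67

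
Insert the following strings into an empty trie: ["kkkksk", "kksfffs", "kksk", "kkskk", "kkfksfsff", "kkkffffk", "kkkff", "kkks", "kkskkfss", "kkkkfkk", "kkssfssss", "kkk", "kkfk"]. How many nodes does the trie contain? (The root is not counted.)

Count nodes per top-level branch (shared prefixes stored once):
  'k'-branch (kkfk, kkfksfsff, kkk, kkkff, kkkffffk, kkkkfkk, kkkksk, kkks, kksfffs, kksk, kkskk, kkskkfss, kkssfssss): 38 nodes
Sum: 38

38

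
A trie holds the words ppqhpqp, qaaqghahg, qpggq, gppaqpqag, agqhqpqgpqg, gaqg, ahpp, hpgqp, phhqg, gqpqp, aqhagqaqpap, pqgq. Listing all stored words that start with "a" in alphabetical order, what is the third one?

aqhagqaqpap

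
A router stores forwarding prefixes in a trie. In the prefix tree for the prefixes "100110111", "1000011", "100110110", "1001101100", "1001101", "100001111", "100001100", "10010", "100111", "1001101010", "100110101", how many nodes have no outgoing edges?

7

A leaf is a node with no children — equivalently, the end of a word that is not a proper prefix of any other stored word.
Those words: "100001100", "100001111", "10010", "1001101010", "1001101100", "100110111", "100111"
Leaf count: 7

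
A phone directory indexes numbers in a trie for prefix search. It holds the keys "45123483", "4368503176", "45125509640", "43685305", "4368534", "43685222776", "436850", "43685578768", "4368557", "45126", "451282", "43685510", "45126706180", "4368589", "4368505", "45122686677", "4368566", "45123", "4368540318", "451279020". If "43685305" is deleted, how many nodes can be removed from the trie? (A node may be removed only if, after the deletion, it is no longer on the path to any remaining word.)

Walk "43685305" from the leaf back toward the root, removing each node that no remaining word uses.
The suffix "05" (2 nodes) is used only by "43685305"; the node for "436853" still has the child "4", so pruning stops there.
Nodes removed: 2

2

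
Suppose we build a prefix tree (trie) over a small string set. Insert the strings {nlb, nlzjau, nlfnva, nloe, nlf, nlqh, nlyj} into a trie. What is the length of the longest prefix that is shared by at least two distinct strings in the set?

3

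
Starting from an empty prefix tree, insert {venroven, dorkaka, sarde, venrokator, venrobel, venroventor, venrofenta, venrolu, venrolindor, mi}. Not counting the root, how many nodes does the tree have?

For each word, the new-node count is its length minus the longest prefix already in the trie:
  "venroven" → 8 new (v, e, n, r, o, v, e, n)
  "dorkaka" → 7 new (d, o, r, k, a, k, a)
  "sarde" → 5 new (s, a, r, d, e)
  "venrokator" → prefix "venro" already present; 5 new (k, a, t, o, r)
  "venrobel" → prefix "venro" already present; 3 new (b, e, l)
  "venroventor" → prefix "venroven" already present; 3 new (t, o, r)
  "venrofenta" → prefix "venro" already present; 5 new (f, e, n, t, a)
  "venrolu" → prefix "venro" already present; 2 new (l, u)
  "venrolindor" → prefix "venrol" already present; 5 new (i, n, d, o, r)
  "mi" → 2 new (m, i)
Total nodes = 8 + 7 + 5 + 5 + 3 + 3 + 5 + 2 + 5 + 2 = 45

45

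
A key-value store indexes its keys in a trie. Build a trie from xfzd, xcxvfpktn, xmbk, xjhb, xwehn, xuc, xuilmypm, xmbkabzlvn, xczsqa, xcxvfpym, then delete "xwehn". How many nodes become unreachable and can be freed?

A node on "xwehn"'s path can go only if nothing else ends at it or branches off below it.
The suffix "wehn" (4 nodes) is used only by "xwehn"; the node for "x" still has the child "f", so pruning stops there.
Nodes removed: 4

4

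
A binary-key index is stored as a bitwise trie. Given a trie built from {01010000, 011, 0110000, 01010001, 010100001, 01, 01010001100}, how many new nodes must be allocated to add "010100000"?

1

Walking "010100000" from the root, the first 8 characters ("01010000") follow existing edges; "0" is the first miss.
Each of the 1 remaining characters creates one node.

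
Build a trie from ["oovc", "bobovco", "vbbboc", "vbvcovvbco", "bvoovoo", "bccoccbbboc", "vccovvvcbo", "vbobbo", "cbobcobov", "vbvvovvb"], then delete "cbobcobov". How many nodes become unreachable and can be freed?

A node on "cbobcobov"'s path can go only if nothing else ends at it or branches off below it.
No other word shares any prefix with "cbobcobov", so all 9 of its nodes go.
Nodes removed: 9

9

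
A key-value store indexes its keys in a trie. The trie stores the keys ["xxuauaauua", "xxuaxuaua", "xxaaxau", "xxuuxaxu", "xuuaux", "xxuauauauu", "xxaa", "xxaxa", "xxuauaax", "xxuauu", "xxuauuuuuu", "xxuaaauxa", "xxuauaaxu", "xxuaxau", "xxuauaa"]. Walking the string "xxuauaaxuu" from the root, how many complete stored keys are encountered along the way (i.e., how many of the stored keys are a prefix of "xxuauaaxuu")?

3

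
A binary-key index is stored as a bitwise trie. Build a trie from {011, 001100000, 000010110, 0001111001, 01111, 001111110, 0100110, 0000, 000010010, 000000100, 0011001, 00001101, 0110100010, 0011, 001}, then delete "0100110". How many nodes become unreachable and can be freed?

A node on "0100110"'s path can go only if nothing else ends at it or branches off below it.
The suffix "00110" (5 nodes) is used only by "0100110"; the node for "01" still has the child "1", so pruning stops there.
Nodes removed: 5

5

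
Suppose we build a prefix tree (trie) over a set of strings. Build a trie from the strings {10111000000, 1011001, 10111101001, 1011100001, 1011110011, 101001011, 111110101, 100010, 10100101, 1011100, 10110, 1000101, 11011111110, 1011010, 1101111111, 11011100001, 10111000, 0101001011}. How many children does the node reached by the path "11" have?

The children of the "11" node are the distinct next characters among strings starting with "11".
Characters that immediately follow "11" among the stored strings: {0, 1}.
That node has 2 child edges.

2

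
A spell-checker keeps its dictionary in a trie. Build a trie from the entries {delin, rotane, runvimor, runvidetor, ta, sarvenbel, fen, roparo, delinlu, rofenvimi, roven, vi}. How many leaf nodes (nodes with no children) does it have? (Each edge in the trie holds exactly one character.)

11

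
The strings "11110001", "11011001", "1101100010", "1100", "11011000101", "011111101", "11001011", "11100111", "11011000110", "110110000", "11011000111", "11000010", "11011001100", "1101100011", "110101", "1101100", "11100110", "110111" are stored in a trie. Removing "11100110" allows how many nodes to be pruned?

Walk "11100110" from the leaf back toward the root, removing each node that no remaining word uses.
The suffix "0" (1 node) is used only by "11100110"; the node for "1110011" still has the child "1", so pruning stops there.
Nodes removed: 1

1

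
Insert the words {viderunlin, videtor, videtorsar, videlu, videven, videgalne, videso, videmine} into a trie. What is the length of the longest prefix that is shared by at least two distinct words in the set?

7

Look for the deepest trie node that still has at least two words in its subtree.
e.g. "videtor" and "videtorsar" share the prefix "videtor" of length 7; no pair shares a longer one.
Longest shared-prefix length: 7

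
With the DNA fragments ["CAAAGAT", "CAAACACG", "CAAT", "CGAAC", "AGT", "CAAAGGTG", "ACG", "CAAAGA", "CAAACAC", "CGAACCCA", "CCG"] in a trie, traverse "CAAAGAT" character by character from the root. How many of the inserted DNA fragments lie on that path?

Traverse "CAAAGAT" character by character; count nodes along the way that are marked as word ends.
Prefixes of the query that are stored words: "CAAAGA", "CAAAGAT"
Count: 2

2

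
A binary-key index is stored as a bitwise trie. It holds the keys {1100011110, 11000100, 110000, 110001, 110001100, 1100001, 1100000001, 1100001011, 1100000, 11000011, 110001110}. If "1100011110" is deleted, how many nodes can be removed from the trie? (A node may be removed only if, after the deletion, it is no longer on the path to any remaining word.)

After clearing the end-marker at "1100011110", prune upward until reaching a node still needed by another word.
The suffix "10" (2 nodes) is used only by "1100011110"; the node for "11000111" still has the child "0", so pruning stops there.
Nodes removed: 2

2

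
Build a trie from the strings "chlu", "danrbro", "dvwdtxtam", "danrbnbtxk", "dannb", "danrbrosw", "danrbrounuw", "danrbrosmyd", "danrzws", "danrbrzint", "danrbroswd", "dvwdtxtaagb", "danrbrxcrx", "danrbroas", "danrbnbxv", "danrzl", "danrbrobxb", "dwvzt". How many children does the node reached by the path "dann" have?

1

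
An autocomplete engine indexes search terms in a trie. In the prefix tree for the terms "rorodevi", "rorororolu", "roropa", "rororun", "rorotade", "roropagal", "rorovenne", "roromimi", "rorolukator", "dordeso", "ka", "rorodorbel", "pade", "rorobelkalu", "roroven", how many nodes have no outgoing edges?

13

Leaves are exactly the stored words that no other stored word extends.
Those words: "dordeso", "ka", "pade", "rorobelkalu", "rorodevi", "rorodorbel", "rorolukator", "roromimi", "roropagal", "rorororolu", "rororun", "rorotade", "rorovenne"
Leaf count: 13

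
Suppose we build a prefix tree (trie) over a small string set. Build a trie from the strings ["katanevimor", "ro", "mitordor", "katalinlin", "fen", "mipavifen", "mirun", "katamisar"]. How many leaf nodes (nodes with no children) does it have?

8

A leaf is a node with no children — equivalently, the end of a word that is not a proper prefix of any other stored word.
Those words: "fen", "katalinlin", "katamisar", "katanevimor", "mipavifen", "mirun", "mitordor", "ro"
Leaf count: 8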